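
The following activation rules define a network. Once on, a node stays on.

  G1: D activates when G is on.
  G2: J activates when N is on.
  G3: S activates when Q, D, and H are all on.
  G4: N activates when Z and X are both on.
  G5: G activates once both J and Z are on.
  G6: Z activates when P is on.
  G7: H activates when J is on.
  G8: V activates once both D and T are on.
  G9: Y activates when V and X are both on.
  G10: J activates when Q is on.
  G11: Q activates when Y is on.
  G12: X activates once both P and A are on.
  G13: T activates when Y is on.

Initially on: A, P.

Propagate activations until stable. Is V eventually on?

V would need D and T (G8), but T never turns on.

No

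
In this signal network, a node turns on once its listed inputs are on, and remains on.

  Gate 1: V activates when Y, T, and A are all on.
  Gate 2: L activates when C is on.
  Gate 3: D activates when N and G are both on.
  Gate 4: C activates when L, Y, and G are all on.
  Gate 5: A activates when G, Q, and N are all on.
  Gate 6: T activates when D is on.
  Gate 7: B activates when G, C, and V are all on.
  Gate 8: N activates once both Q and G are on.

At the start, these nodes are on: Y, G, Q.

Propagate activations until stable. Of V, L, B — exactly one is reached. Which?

V

Gate 8: Q and G on → N on.
G, Q, and N are on, so A activates (Gate 5).
Gate 3: N and G on → D on.
Gate 6: D on → T on.
Y, T, and A are on, so V activates (Gate 1).
L would need C (Gate 2), but C never turns on. B would need G, C, and V (Gate 7), but C never turns on.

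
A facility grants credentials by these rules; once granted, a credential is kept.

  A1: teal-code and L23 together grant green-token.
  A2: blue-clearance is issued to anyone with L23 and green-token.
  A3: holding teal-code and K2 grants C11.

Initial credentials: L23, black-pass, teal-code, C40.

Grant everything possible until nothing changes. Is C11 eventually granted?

No

C11 would need teal-code and K2 (A3), but K2 is never granted.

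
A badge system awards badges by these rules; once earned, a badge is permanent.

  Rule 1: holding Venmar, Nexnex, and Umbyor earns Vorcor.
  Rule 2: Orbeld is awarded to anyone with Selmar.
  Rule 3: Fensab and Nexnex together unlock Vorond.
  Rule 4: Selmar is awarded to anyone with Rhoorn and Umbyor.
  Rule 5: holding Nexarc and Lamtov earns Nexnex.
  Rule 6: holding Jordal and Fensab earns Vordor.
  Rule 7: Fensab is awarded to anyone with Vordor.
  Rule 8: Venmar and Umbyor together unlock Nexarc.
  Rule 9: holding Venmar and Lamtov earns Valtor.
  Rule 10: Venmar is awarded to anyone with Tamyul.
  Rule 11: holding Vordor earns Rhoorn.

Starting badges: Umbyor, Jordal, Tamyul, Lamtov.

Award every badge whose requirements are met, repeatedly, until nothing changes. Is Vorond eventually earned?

Vorond would need Fensab and Nexnex (Rule 3), but Fensab is never earned.

No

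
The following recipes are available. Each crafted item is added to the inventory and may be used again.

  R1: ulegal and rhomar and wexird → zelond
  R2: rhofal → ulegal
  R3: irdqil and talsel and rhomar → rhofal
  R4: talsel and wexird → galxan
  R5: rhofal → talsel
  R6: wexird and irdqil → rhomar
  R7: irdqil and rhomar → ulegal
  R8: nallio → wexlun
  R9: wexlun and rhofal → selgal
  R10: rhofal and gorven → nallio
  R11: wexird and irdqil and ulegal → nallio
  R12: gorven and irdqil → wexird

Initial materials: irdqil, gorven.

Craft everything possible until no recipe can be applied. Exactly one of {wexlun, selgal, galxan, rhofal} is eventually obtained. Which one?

gorven and irdqil → wexird (R12).
wexird and irdqil → rhomar (R6).
irdqil and rhomar → ulegal (R7).
Using R11, wexird, irdqil, and ulegal make nallio.
Using R8, nallio makes wexlun.
selgal would need wexlun and rhofal (R9), but rhofal is never obtained. rhofal would need irdqil, talsel, and rhomar (R3), but talsel is never obtained. galxan would need talsel and wexird (R4), but talsel is never obtained.

wexlun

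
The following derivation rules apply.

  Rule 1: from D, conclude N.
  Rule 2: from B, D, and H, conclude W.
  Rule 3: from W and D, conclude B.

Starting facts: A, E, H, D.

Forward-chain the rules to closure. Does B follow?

B would need W and D (Rule 3), but W is never established.

No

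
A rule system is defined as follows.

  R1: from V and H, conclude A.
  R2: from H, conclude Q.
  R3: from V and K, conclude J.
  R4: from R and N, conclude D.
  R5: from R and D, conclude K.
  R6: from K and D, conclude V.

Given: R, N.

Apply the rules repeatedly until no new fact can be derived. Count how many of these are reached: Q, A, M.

Q would need H (R2), but H is never established.
A would need V and H (R1), but H is never established.
No rule produces M, and it is not given.
None of the 3 are reached.

0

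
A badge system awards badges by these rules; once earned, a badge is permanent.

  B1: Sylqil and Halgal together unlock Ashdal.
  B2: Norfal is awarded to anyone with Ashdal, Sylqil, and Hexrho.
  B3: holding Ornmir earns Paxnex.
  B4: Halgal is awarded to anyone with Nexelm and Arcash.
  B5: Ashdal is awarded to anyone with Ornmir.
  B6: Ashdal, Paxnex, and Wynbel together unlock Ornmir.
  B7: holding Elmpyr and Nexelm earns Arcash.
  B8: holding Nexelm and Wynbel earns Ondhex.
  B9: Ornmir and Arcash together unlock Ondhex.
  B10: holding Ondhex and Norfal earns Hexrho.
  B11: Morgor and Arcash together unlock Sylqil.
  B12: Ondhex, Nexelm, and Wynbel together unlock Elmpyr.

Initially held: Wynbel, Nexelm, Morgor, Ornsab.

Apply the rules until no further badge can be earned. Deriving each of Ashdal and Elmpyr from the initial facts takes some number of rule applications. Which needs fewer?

Elmpyr

Elmpyr: With Nexelm and Wynbel, Ondhex is earned (B8). With Ondhex, Nexelm, and Wynbel, Elmpyr is earned (B12). [2 rule applications]
Ashdal: With Nexelm and Wynbel, Ondhex is earned (B8). With Ondhex, Nexelm, and Wynbel, Elmpyr is earned (B12). With Elmpyr and Nexelm, Arcash is earned (B7). With Nexelm and Arcash, Halgal is earned (B4). With Morgor and Arcash, Sylqil is earned (B11). With Sylqil and Halgal, Ashdal is earned (B1). [6 rule applications]
Elmpyr needs fewer.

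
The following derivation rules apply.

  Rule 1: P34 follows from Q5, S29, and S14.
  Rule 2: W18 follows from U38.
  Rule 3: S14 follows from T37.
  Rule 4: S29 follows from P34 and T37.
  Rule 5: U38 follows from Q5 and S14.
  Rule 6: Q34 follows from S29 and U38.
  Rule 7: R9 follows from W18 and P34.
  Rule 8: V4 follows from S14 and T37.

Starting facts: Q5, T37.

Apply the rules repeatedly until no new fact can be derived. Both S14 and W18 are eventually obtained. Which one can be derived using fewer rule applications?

S14: T37 holds, so S14 follows (Rule 3). [1 rule application]
W18: From T37, Rule 3 gives S14. From Q5 and S14, Rule 5 gives U38. From U38, Rule 2 gives W18. [3 rule applications]
S14 needs fewer.

S14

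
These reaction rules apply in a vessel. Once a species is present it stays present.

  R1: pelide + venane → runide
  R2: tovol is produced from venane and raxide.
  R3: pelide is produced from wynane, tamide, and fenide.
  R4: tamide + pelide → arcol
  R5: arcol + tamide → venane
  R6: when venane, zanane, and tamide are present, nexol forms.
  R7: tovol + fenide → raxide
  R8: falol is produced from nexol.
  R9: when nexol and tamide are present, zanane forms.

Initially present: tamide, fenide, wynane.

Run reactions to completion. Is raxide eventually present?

No

raxide would need tovol and fenide (R7), but tovol never forms.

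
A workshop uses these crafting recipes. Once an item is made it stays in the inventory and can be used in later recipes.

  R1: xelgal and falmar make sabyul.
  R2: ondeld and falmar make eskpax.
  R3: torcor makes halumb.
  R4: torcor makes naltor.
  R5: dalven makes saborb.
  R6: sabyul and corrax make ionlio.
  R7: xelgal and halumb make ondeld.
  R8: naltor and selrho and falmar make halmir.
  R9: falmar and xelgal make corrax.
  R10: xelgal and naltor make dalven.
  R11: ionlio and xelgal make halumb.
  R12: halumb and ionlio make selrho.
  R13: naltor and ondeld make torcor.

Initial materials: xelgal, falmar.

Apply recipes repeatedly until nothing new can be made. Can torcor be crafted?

torcor would need naltor and ondeld (R13), but naltor is never obtained.

No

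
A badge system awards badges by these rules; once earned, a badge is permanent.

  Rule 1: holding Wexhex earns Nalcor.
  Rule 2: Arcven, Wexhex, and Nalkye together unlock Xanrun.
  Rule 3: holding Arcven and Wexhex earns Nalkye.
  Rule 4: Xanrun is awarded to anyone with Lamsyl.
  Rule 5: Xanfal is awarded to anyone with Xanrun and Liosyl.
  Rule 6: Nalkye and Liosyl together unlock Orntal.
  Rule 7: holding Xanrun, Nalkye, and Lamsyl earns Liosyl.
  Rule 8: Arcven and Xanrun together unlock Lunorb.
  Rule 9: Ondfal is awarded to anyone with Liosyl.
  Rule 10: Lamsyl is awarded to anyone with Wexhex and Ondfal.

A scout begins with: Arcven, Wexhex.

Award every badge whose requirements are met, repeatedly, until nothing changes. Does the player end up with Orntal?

Orntal would need Nalkye and Liosyl (Rule 6), but Liosyl is never earned.

No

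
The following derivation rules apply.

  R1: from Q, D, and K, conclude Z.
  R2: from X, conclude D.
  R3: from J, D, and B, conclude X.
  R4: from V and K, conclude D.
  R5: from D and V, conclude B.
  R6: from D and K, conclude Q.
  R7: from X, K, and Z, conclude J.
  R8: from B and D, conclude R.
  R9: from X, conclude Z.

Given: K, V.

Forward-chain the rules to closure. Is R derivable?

V and K hold, so D follows (R4).
From D and V, R5 gives B.
B and D hold, so R follows (R8).

Yes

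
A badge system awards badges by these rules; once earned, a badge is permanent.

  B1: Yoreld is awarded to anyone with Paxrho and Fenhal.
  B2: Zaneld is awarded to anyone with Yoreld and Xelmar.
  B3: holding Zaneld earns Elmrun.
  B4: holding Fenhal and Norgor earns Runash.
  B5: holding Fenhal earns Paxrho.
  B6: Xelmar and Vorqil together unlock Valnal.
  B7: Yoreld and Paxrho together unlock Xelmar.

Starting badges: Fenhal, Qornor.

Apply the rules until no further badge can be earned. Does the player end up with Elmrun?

With Fenhal, Paxrho is earned (B5).
With Paxrho and Fenhal, Yoreld is earned (B1).
With Yoreld and Paxrho, Xelmar is earned (B7).
With Yoreld and Xelmar, Zaneld is earned (B2).
With Zaneld, Elmrun is earned (B3).

Yes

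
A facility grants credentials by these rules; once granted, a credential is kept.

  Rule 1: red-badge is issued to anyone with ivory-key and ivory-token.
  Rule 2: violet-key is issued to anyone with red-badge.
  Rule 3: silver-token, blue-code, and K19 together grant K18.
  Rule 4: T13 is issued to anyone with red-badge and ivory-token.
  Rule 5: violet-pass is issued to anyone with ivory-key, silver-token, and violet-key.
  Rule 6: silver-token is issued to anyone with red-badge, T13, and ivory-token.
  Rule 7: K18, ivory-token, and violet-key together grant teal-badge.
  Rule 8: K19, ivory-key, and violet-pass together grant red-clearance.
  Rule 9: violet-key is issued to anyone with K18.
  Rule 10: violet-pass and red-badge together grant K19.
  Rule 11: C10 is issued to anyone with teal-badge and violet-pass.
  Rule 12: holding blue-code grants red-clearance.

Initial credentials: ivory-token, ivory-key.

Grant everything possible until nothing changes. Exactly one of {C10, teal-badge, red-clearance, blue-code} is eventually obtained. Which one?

red-clearance

Holding ivory-key and ivory-token grants red-badge (Rule 1).
Holding red-badge and ivory-token grants T13 (Rule 4).
Holding red-badge grants violet-key (Rule 2).
Holding red-badge, T13, and ivory-token grants silver-token (Rule 6).
Holding ivory-key, silver-token, and violet-key grants violet-pass (Rule 5).
Holding violet-pass and red-badge grants K19 (Rule 10).
Holding K19, ivory-key, and violet-pass grants red-clearance (Rule 8).
No rule produces blue-code, and it is not given. teal-badge would need K18, ivory-token, and violet-key (Rule 7), but K18 is never granted. C10 would need teal-badge and violet-pass (Rule 11), but teal-badge is never granted.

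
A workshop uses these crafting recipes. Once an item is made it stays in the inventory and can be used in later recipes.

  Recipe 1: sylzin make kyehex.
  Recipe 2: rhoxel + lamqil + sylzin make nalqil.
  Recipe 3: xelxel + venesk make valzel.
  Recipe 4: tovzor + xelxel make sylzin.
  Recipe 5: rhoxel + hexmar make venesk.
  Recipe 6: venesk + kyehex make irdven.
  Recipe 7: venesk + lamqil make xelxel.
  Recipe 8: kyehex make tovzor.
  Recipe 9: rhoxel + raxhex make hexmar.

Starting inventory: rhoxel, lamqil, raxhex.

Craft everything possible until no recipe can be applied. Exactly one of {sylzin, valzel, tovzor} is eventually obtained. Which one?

rhoxel + raxhex → hexmar (Recipe 9).
rhoxel + hexmar → venesk (Recipe 5).
venesk + lamqil → xelxel (Recipe 7).
xelxel + venesk → valzel (Recipe 3).
tovzor would need kyehex (Recipe 8), but kyehex is never obtained. sylzin would need tovzor and xelxel (Recipe 4), but tovzor is never obtained.

valzel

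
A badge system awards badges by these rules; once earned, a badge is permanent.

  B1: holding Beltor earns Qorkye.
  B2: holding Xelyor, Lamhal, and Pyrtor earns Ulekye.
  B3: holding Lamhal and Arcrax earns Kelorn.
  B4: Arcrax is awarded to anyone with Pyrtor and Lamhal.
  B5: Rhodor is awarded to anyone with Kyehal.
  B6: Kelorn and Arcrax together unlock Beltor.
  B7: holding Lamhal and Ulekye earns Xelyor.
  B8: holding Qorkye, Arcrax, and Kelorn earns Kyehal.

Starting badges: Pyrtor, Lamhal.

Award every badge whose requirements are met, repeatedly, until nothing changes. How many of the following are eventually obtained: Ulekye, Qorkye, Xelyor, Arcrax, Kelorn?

3

With Pyrtor and Lamhal, Arcrax is earned (B4).
With Lamhal and Arcrax, Kelorn is earned (B3).
With Kelorn and Arcrax, Beltor is earned (B6).
With Beltor, Qorkye is earned (B1).
Ulekye would need Xelyor, Lamhal, and Pyrtor (B2), but Xelyor is never earned.
Qorkye: reached.
Xelyor would need Lamhal and Ulekye (B7), but Ulekye is never earned.
Arcrax: reached.
Kelorn: reached.
Reached: Qorkye, Arcrax, and Kelorn — 3 of the 5.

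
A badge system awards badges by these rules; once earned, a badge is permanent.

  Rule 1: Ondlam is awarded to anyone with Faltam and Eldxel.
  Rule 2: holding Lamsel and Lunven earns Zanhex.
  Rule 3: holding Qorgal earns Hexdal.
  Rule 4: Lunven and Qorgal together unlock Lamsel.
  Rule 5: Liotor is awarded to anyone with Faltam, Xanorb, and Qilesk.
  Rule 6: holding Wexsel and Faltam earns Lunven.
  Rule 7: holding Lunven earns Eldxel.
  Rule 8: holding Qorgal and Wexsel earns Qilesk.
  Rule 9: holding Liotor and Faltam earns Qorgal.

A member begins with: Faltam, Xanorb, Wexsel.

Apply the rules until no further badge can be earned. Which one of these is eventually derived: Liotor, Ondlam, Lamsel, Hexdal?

With Wexsel and Faltam, Lunven is earned (Rule 6).
With Lunven, Eldxel is earned (Rule 7).
With Faltam and Eldxel, Ondlam is earned (Rule 1).
Liotor would need Faltam, Xanorb, and Qilesk (Rule 5), but Qilesk is never earned. Lamsel would need Lunven and Qorgal (Rule 4), but Qorgal is never earned. Hexdal would need Qorgal (Rule 3), but Qorgal is never earned.

Ondlam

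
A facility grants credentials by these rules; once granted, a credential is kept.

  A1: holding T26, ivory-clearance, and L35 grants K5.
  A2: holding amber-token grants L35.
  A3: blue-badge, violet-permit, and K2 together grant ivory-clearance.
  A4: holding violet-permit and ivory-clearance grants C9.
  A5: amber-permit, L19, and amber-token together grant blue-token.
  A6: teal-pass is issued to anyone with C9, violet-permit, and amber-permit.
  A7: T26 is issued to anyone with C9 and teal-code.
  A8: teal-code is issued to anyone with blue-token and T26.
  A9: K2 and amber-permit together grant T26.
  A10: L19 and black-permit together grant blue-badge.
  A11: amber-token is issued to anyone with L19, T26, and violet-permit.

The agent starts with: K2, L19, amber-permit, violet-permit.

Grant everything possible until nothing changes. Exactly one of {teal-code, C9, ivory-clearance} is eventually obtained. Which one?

Holding K2 and amber-permit grants T26 (A9).
Holding L19, T26, and violet-permit grants amber-token (A11).
Holding amber-permit, L19, and amber-token grants blue-token (A5).
Holding blue-token and T26 grants teal-code (A8).
C9 would need violet-permit and ivory-clearance (A4), but ivory-clearance is never granted. ivory-clearance would need blue-badge, violet-permit, and K2 (A3), but blue-badge is never granted.

teal-code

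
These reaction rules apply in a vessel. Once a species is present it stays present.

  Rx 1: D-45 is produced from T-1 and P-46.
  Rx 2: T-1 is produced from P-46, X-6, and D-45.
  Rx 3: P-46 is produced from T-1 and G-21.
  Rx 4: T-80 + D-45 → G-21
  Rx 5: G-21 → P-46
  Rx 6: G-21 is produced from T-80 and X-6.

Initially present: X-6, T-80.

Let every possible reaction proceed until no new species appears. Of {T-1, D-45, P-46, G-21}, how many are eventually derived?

2

T-80 and X-6 present → G-21 forms (Rx 6).
G-21 present → P-46 forms (Rx 5).
T-1 would need P-46, X-6, and D-45 (Rx 2), but D-45 never forms.
D-45 would need T-1 and P-46 (Rx 1), but T-1 never forms.
P-46: reached.
G-21: reached.
Reached: P-46 and G-21 — 2 of the 4.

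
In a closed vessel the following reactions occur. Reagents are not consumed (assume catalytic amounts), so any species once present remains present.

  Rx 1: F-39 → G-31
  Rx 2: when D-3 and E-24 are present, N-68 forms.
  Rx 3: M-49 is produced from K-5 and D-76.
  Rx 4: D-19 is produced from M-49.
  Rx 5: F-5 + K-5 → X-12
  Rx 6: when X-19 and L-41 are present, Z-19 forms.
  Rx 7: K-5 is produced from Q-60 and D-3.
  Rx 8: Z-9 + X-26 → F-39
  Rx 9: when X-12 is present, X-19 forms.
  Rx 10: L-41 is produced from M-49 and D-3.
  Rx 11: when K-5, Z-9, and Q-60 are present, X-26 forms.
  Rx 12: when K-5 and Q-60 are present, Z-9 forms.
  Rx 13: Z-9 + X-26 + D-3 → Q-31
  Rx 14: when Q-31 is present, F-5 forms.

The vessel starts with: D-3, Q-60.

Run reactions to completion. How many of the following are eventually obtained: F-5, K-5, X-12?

Q-60 and D-3 present → K-5 forms (Rx 7).
K-5 and Q-60 present → Z-9 forms (Rx 12).
K-5, Z-9, and Q-60 present → X-26 forms (Rx 11).
Z-9, X-26, and D-3 present → Q-31 forms (Rx 13).
Q-31 present → F-5 forms (Rx 14).
F-5 and K-5 present → X-12 forms (Rx 5).
F-5: reached.
K-5: reached.
X-12: reached.
All 3 are reached.

3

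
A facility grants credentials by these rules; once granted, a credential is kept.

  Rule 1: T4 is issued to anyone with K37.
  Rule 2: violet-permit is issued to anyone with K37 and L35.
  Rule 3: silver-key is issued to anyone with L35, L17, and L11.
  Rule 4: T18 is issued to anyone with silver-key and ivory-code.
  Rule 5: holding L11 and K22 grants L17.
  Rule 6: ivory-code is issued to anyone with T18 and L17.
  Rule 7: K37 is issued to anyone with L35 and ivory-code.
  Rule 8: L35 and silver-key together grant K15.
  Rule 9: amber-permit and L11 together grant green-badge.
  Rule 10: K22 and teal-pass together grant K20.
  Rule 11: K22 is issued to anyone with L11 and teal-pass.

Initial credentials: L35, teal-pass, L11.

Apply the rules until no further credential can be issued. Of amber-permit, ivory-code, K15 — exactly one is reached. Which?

Holding L11 and teal-pass grants K22 (Rule 11).
Holding L11 and K22 grants L17 (Rule 5).
Holding L35, L17, and L11 grants silver-key (Rule 3).
Holding L35 and silver-key grants K15 (Rule 8).
No rule produces amber-permit, and it is not given. ivory-code would need T18 and L17 (Rule 6), but T18 is never granted.

K15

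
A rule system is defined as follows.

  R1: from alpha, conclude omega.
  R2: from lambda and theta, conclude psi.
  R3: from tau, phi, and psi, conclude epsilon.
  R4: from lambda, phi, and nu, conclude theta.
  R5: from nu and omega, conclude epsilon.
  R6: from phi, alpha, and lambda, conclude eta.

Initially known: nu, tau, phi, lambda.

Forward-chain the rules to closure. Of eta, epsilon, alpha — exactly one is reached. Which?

epsilon

From lambda, phi, and nu, R4 gives theta.
From lambda and theta, R2 gives psi.
tau, phi, and psi hold, so epsilon follows (R3).
eta would need phi, alpha, and lambda (R6), but alpha is never established. No rule produces alpha, and it is not given.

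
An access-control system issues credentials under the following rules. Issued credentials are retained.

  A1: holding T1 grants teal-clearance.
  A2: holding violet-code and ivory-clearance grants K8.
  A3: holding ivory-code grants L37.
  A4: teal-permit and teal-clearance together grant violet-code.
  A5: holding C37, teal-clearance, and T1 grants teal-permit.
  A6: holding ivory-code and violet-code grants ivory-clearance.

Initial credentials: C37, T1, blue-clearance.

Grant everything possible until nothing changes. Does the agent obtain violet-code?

Holding T1 grants teal-clearance (A1).
Holding C37, teal-clearance, and T1 grants teal-permit (A5).
Holding teal-permit and teal-clearance grants violet-code (A4).

Yes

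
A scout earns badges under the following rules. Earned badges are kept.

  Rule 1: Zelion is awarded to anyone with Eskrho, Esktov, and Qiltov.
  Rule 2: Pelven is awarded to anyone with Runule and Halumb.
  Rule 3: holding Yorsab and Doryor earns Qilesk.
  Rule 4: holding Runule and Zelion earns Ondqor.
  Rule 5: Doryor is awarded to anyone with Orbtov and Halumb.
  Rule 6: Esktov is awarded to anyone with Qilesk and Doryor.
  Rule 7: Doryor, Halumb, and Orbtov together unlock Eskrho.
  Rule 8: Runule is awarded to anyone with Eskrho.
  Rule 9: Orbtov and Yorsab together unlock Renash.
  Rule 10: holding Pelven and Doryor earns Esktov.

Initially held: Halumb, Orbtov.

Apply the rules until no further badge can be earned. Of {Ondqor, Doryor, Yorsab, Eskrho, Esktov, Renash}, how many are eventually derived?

3

With Orbtov and Halumb, Doryor is earned (Rule 5).
With Doryor, Halumb, and Orbtov, Eskrho is earned (Rule 7).
With Eskrho, Runule is earned (Rule 8).
With Runule and Halumb, Pelven is earned (Rule 2).
With Pelven and Doryor, Esktov is earned (Rule 10).
Ondqor would need Runule and Zelion (Rule 4), but Zelion is never earned.
Doryor: reached.
No rule produces Yorsab, and it is not given.
Eskrho: reached.
Esktov: reached.
Renash would need Orbtov and Yorsab (Rule 9), but Yorsab is never earned.
Reached: Doryor, Eskrho, and Esktov — 3 of the 6.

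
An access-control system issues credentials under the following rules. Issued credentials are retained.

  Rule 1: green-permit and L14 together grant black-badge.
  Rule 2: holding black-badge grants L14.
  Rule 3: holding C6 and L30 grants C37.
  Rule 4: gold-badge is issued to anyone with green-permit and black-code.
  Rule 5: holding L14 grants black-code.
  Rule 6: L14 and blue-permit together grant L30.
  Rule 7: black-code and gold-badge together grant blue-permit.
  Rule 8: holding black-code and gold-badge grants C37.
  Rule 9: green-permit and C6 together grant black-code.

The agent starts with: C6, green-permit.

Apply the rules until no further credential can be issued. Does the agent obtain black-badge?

No

black-badge would need green-permit and L14 (Rule 1), but L14 is never granted.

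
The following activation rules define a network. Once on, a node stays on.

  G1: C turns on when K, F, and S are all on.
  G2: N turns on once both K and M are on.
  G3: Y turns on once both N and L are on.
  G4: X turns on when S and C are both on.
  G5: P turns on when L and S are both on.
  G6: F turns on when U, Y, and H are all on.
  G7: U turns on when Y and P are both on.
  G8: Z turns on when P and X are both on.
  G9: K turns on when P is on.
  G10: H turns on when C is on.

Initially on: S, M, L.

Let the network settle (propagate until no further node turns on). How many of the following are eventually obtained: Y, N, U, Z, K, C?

4

L and S are on, so P turns on (G5).
P is on, so K turns on (G9).
G2: K and M on → N on.
N and L are on, so Y turns on (G3).
Y and P are on, so U turns on (G7).
Y: reached.
N: reached.
U: reached.
Z would need P and X (G8), but X never turns on.
K: reached.
C would need K, F, and S (G1), but F never turns on.
Reached: Y, N, U, and K — 4 of the 6.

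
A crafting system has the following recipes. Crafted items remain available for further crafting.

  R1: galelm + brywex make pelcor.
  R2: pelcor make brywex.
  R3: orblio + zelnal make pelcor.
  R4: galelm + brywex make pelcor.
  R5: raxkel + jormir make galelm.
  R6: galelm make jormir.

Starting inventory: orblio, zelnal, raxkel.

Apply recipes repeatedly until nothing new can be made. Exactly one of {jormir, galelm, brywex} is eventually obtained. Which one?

orblio + zelnal → pelcor (R3).
pelcor → brywex (R2).
galelm would need raxkel and jormir (R5), but jormir is never obtained. jormir would need galelm (R6), but galelm is never obtained.

brywex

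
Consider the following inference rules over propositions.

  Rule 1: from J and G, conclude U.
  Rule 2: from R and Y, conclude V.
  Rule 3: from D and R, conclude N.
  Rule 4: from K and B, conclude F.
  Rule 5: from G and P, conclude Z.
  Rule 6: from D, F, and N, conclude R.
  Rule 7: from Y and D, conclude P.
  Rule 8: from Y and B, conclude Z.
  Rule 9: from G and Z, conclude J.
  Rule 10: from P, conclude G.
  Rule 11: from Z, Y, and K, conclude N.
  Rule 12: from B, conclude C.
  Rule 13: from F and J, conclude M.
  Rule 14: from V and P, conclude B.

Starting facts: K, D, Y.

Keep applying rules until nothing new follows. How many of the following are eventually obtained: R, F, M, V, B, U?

1

Y and D hold, so P follows (Rule 7).
P holds, so G follows (Rule 10).
From G and P, Rule 5 gives Z.
From G and Z, Rule 9 gives J.
From J and G, Rule 1 gives U.
R would need D, F, and N (Rule 6), but F is never established.
F would need K and B (Rule 4), but B is never established.
M would need F and J (Rule 13), but F is never established.
V would need R and Y (Rule 2), but R is never established.
B would need V and P (Rule 14), but V is never established.
U: reached.
Reached: U — 1 of the 6.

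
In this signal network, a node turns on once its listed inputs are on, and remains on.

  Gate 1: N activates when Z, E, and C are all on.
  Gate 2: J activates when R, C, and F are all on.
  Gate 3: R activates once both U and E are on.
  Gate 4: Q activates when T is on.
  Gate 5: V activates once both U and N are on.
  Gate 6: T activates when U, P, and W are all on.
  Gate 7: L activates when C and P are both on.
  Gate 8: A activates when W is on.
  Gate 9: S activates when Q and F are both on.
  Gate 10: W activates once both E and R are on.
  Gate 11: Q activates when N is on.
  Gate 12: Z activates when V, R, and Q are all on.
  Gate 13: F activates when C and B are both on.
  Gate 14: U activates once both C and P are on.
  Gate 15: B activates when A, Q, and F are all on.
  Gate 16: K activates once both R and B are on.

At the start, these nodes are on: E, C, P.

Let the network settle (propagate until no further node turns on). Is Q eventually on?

Gate 14: C and P on → U on.
Gate 3: U and E on → R on.
E and R are on, so W activates (Gate 10).
Gate 6: U, P, and W on → T on.
Gate 4: T on → Q on.

Yes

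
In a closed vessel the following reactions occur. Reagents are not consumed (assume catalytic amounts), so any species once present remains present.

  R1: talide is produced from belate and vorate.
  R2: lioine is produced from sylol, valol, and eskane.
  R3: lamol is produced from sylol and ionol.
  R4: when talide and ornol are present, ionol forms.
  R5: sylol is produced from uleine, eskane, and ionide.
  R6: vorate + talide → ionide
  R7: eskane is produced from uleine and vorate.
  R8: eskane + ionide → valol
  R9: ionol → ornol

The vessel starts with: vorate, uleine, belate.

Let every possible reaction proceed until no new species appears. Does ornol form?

No

ornol would need ionol (R9), but ionol never forms.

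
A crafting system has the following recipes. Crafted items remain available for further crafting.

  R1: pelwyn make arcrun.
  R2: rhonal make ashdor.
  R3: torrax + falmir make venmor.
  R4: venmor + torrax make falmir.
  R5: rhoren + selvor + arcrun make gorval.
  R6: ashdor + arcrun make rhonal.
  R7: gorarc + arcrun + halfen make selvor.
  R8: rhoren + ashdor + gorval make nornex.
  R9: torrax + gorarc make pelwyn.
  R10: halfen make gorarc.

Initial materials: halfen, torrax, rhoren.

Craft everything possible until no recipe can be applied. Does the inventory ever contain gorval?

Yes

Using R10, halfen makes gorarc.
torrax + gorarc → pelwyn (R9).
pelwyn → arcrun (R1).
Using R7, gorarc, arcrun, and halfen make selvor.
Using R5, rhoren, selvor, and arcrun make gorval.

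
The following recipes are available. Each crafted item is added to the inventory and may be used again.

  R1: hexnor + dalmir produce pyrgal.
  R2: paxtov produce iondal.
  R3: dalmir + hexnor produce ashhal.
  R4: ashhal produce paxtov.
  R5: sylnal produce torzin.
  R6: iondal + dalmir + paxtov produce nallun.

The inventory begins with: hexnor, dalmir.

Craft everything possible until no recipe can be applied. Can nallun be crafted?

Yes

dalmir + hexnor → ashhal (R3).
ashhal → paxtov (R4).
Using R2, paxtov makes iondal.
Using R6, iondal, dalmir, and paxtov make nallun.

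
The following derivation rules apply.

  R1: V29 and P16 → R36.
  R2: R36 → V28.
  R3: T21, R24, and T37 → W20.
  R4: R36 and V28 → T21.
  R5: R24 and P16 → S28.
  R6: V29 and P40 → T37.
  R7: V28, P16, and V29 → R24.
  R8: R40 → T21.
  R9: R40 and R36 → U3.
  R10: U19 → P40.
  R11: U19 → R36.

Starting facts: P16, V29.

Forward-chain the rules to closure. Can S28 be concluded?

Yes

V29 and P16 hold, so R36 follows (R1).
R36 holds, so V28 follows (R2).
V28, P16, and V29 hold, so R24 follows (R7).
R24 and P16 hold, so S28 follows (R5).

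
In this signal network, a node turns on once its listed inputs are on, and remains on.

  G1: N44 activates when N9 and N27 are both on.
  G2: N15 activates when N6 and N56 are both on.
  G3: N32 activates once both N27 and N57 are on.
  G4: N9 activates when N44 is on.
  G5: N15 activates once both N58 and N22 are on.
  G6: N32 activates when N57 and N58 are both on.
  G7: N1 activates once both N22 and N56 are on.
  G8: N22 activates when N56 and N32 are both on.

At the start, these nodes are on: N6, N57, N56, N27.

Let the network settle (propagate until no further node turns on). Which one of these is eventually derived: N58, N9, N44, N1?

G3: N27 and N57 on → N32 on.
N56 and N32 are on, so N22 activates (G8).
N22 and N56 are on, so N1 activates (G7).
No rule produces N58, and it is not given. N44 would need N9 and N27 (G1), but N9 never turns on. N9 would need N44 (G4), but N44 never turns on.

N1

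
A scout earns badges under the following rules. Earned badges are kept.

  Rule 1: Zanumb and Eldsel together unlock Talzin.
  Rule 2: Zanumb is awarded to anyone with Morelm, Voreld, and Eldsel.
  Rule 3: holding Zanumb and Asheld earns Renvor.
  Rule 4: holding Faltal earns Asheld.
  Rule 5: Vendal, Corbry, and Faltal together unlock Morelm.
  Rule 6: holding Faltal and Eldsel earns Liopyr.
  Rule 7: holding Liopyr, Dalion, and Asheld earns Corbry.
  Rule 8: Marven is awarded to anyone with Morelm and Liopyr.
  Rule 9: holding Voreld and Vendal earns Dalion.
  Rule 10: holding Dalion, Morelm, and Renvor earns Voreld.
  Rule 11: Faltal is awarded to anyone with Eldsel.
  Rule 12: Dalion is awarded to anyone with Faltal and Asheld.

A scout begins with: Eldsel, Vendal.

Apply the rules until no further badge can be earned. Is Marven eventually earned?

Yes

With Eldsel, Faltal is earned (Rule 11).
With Faltal and Eldsel, Liopyr is earned (Rule 6).
With Faltal, Asheld is earned (Rule 4).
With Faltal and Asheld, Dalion is earned (Rule 12).
With Liopyr, Dalion, and Asheld, Corbry is earned (Rule 7).
With Vendal, Corbry, and Faltal, Morelm is earned (Rule 5).
With Morelm and Liopyr, Marven is earned (Rule 8).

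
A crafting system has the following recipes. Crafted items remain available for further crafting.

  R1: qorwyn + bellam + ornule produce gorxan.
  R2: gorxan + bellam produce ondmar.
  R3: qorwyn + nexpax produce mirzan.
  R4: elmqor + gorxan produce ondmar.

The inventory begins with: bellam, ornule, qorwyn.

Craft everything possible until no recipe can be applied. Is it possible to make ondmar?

Yes

qorwyn + bellam + ornule → gorxan (R1).
Using R2, gorxan and bellam make ondmar.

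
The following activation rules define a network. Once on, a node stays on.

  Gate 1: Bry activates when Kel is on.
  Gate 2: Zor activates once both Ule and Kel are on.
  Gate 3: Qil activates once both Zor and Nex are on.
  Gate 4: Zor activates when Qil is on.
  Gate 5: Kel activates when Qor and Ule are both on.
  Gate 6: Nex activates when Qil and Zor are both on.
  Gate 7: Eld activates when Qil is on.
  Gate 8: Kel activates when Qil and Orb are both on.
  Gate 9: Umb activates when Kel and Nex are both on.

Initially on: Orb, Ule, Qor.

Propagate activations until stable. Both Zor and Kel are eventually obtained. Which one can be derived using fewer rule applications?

Kel: Qor and Ule are on, so Kel activates (Gate 5). [1 rule application]
Zor: Qor and Ule are on, so Kel activates (Gate 5). Ule and Kel are on, so Zor activates (Gate 2). [2 rule applications]
Kel needs fewer.

Kel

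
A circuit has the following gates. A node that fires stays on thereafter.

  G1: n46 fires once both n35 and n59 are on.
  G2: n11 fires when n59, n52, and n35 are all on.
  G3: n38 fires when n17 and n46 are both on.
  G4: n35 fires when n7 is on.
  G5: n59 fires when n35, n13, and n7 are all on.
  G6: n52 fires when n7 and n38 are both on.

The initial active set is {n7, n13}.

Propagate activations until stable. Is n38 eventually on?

n38 would need n17 and n46 (G3), but n17 never turns on.

No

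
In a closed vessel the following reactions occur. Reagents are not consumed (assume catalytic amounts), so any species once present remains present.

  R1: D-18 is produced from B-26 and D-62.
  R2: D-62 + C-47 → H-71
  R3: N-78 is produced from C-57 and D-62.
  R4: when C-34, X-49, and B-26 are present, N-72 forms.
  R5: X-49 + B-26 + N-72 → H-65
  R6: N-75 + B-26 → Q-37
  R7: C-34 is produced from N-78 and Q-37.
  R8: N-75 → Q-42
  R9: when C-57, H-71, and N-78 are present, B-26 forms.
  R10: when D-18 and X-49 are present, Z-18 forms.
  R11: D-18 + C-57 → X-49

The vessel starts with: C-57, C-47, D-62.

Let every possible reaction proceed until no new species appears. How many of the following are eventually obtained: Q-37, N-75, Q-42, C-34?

0

Q-37 would need N-75 and B-26 (R6), but N-75 never forms.
No rule produces N-75, and it is not given.
Q-42 would need N-75 (R8), but N-75 never forms.
C-34 would need N-78 and Q-37 (R7), but Q-37 never forms.
None of the 4 are reached.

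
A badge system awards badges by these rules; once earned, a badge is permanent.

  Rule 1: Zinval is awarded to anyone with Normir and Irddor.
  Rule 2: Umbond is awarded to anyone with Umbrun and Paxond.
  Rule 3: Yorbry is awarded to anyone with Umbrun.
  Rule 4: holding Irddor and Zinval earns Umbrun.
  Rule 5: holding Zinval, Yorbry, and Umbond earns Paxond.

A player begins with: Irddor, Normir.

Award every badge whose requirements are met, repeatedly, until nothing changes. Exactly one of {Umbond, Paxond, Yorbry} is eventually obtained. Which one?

Yorbry

With Normir and Irddor, Zinval is earned (Rule 1).
With Irddor and Zinval, Umbrun is earned (Rule 4).
With Umbrun, Yorbry is earned (Rule 3).
Paxond would need Zinval, Yorbry, and Umbond (Rule 5), but Umbond is never earned. Umbond would need Umbrun and Paxond (Rule 2), but Paxond is never earned.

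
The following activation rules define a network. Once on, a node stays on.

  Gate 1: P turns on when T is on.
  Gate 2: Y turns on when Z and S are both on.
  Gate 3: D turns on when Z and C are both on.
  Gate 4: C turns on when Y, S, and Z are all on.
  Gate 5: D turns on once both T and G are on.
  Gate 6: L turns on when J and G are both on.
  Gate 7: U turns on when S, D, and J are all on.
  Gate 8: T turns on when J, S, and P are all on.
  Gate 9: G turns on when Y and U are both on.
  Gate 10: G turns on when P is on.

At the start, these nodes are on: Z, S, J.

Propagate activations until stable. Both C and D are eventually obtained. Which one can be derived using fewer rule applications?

C

C: Gate 2: Z and S on → Y on. Gate 4: Y, S, and Z on → C on. [2 rule applications]
D: Gate 2: Z and S on → Y on. Y, S, and Z are on, so C turns on (Gate 4). Gate 3: Z and C on → D on. [3 rule applications]
C needs fewer.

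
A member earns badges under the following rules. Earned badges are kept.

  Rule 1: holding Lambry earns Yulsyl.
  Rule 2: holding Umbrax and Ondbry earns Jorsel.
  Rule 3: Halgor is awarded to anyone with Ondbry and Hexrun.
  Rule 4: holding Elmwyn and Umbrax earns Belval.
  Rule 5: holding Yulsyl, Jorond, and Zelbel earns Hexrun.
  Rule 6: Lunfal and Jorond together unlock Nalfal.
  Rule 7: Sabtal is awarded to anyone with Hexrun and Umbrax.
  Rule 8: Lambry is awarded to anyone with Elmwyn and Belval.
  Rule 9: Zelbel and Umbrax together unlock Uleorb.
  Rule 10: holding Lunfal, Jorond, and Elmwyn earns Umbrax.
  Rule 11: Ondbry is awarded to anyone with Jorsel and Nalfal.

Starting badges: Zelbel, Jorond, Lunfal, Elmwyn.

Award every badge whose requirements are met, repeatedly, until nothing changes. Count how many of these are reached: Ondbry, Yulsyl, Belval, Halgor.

2

With Lunfal, Jorond, and Elmwyn, Umbrax is earned (Rule 10).
With Elmwyn and Umbrax, Belval is earned (Rule 4).
With Elmwyn and Belval, Lambry is earned (Rule 8).
With Lambry, Yulsyl is earned (Rule 1).
Ondbry would need Jorsel and Nalfal (Rule 11), but Jorsel is never earned.
Yulsyl: reached.
Belval: reached.
Halgor would need Ondbry and Hexrun (Rule 3), but Ondbry is never earned.
Reached: Yulsyl and Belval — 2 of the 4.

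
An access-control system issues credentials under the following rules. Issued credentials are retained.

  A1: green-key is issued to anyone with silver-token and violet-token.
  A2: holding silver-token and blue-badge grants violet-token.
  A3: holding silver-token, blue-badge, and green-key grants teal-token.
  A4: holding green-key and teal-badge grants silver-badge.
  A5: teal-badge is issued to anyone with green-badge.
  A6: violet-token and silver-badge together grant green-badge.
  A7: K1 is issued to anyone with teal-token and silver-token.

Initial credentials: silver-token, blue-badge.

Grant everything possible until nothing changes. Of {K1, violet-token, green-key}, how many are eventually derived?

3

Holding silver-token and blue-badge grants violet-token (A2).
Holding silver-token and violet-token grants green-key (A1).
Holding silver-token, blue-badge, and green-key grants teal-token (A3).
Holding teal-token and silver-token grants K1 (A7).
K1: reached.
violet-token: reached.
green-key: reached.
All 3 are reached.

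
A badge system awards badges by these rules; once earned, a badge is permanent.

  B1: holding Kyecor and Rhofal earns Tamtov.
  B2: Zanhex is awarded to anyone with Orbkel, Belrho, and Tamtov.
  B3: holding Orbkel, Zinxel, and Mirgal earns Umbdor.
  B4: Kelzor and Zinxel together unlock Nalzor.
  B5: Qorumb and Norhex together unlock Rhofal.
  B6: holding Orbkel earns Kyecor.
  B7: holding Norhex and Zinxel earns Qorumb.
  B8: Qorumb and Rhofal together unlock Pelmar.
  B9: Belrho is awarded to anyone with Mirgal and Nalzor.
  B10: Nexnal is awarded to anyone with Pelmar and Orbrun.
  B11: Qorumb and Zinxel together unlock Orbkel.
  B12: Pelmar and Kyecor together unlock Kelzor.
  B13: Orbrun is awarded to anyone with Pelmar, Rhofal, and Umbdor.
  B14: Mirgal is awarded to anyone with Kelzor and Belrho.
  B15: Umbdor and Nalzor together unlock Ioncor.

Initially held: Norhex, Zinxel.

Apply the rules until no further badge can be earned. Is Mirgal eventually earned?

Mirgal would need Kelzor and Belrho (B14), but Belrho is never earned.

No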